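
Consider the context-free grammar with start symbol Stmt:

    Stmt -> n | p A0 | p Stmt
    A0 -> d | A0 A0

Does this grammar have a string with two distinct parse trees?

Witness: p d d d

Derivation 1: Stmt ⇒ p A0 ⇒ p A0 A0 ⇒ p d A0 ⇒ p d A0 A0 ⇒ p d d A0 ⇒ p d d d
Derivation 2: Stmt ⇒ p A0 ⇒ p A0 A0 ⇒ p A0 A0 A0 ⇒ p d A0 A0 ⇒ p d d A0 ⇒ p d d d

Two distinct leftmost derivations for the same string.

Ambiguous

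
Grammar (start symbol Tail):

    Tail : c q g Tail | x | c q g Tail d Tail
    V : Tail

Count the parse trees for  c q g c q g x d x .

2

Parse trees for c q g c q g x d x:
  [Tail c q g [Tail c q g [Tail x] d [Tail x]]]
  [Tail c q g [Tail c q g [Tail x]] d [Tail x]]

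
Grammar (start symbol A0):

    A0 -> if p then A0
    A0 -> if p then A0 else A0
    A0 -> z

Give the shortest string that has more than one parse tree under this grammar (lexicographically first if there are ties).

if p then if p then z else z

length 1: no string has ≥2 trees
length 4: no string has ≥2 trees
length 6: no string has ≥2 trees
length 7: no string has ≥2 trees
length 9: if p then if p then z else z has 2 parse trees

Two derivations of if p then if p then z else z:
  A0 ⇒ if p then A0 ⇒ if p then if p then A0 else A0 ⇒ if p then if p then z else A0 ⇒ if p then if p then z else z
  A0 ⇒ if p then A0 else A0 ⇒ if p then if p then A0 else A0 ⇒ if p then if p then z else A0 ⇒ if p then if p then z else z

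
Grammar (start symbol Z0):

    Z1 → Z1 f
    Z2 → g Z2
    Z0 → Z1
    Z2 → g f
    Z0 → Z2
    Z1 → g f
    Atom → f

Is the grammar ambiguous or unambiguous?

Witness: g f

Derivation 1: Z0 ⇒ Z1 ⇒ g f
Derivation 2: Z0 ⇒ Z2 ⇒ g f

Two distinct leftmost derivations for the same string.

Ambiguous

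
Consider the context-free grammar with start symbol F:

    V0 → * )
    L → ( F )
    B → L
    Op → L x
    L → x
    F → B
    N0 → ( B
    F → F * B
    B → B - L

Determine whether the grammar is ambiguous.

Unambiguous

Only F, B, L are reachable from F; ignoring the rest: The grammar is stratified — F handles '*' (left-recursive), B handles '-', L atoms. Each operator has a fixed associativity and precedence level, so every string has one parse.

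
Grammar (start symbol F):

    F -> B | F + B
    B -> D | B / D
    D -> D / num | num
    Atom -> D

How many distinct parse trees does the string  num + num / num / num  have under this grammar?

4

Parse trees for num + num / num / num:
  [F [F [B [D num]]] + [B [D [D [D num] / num] / num]]]
  [F [F [B [D num]]] + [B [B [D num]] / [D [D num] / num]]]
  [F [F [B [D num]]] + [B [B [D [D num] / num]] / [D num]]]
  [F [F [B [D num]]] + [B [B [B [D num]] / [D num]] / [D num]]]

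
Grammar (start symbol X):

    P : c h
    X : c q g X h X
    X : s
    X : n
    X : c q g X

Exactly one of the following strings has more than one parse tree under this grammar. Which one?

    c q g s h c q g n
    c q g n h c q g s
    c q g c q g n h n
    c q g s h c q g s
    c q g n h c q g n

c q g s h c q g n: 1 tree
c q g n h c q g s: 1 tree
c q g c q g n h n: 2 trees
c q g s h c q g s: 1 tree
c q g n h c q g n: 1 tree

c q g c q g n h n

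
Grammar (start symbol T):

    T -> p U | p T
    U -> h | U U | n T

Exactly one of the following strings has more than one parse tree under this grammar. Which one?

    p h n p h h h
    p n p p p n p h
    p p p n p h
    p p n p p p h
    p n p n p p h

p h n p h h h

p h n p h h h: 9 trees
p n p p p n p h: 1 tree
p p p n p h: 1 tree
p p n p p p h: 1 tree
p n p n p p h: 1 tree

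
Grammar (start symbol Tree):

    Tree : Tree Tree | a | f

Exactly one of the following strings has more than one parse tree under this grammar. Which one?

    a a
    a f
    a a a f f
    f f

a a a f f

a a: 1 tree
a f: 1 tree
a a a f f: 14 trees
f f: 1 tree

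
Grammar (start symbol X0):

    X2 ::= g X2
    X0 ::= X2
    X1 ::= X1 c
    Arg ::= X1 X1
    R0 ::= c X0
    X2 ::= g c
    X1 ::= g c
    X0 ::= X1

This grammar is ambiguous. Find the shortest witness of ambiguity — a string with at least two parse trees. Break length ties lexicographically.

length 2: g c has 2 parse trees

Two derivations of g c:
  X0 ⇒ X2 ⇒ g c
  X0 ⇒ X1 ⇒ g c

g c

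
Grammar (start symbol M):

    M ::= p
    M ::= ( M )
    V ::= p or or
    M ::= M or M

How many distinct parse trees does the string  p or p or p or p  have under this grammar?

Parse trees for p or p or p or p:
  [M [M p] or [M [M p] or [M [M p] or [M p]]]]
  [M [M p] or [M [M [M p] or [M p]] or [M p]]]
  [M [M [M p] or [M p]] or [M [M p] or [M p]]]
  [M [M [M p] or [M [M p] or [M p]]] or [M p]]
  [M [M [M [M p] or [M p]] or [M p]] or [M p]]

5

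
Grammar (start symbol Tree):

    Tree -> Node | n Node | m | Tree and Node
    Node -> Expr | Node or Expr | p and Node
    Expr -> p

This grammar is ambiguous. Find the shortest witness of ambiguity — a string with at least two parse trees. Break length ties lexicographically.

p and p

length 1: no string has ≥2 trees
length 2: no string has ≥2 trees
length 3: p and p has 2 parse trees

Two derivations of p and p:
  Tree ⇒ Node ⇒ p and Node ⇒ p and Expr ⇒ p and p
  Tree ⇒ Tree and Node ⇒ Node and Node ⇒ Expr and Node ⇒ p and Node ⇒ p and Expr ⇒ p and p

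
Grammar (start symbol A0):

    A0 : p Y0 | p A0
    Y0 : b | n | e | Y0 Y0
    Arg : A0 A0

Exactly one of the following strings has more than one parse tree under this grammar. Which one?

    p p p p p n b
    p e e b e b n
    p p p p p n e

p p p p p n b: 1 tree
p e e b e b n: 42 trees
p p p p p n e: 1 tree

p e e b e b n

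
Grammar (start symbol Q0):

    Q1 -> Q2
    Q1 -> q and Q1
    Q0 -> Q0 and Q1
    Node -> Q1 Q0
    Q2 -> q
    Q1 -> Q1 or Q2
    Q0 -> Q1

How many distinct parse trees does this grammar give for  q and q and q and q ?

Parse trees for q and q and q and q:
  [Q0 [Q0 [Q1 [Q2 q]]] and [Q1 q and [Q1 q and [Q1 [Q2 q]]]]]
  [Q0 [Q0 [Q0 [Q1 [Q2 q]]] and [Q1 [Q2 q]]] and [Q1 q and [Q1 [Q2 q]]]]
  [Q0 [Q0 [Q1 q and [Q1 [Q2 q]]]] and [Q1 q and [Q1 [Q2 q]]]]
  [Q0 [Q0 [Q0 [Q1 [Q2 q]]] and [Q1 q and [Q1 [Q2 q]]]] and [Q1 [Q2 q]]]
  [Q0 [Q0 [Q0 [Q0 [Q1 [Q2 q]]] and [Q1 [Q2 q]]] and [Q1 [Q2 q]]] and [Q1 [Q2 q]]]
  [Q0 [Q0 [Q0 [Q1 q and [Q1 [Q2 q]]]] and [Q1 [Q2 q]]] and [Q1 [Q2 q]]]
  [Q0 [Q0 [Q1 q and [Q1 q and [Q1 [Q2 q]]]]] and [Q1 [Q2 q]]]
  [Q0 [Q1 q and [Q1 q and [Q1 q and [Q1 [Q2 q]]]]]]

8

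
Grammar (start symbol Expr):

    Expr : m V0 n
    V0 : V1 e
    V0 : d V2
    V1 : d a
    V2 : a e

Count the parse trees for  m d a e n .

2

Parse trees for m d a e n:
  [Expr m [V0 [V1 d a] e] n]
  [Expr m [V0 d [V2 a e]] n]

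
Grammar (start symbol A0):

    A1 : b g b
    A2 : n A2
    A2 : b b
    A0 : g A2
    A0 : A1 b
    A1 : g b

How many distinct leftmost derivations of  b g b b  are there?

1

Parse trees for b g b b:
  [A0 [A1 b g b] b]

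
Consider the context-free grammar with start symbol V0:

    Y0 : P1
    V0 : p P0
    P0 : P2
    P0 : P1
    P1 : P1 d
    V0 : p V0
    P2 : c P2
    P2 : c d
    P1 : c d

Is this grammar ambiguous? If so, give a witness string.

Ambiguous

Witness: p c d

Derivation 1: V0 ⇒ p P0 ⇒ p P2 ⇒ p c d
Derivation 2: V0 ⇒ p P0 ⇒ p P1 ⇒ p c d

Two distinct leftmost derivations for the same string.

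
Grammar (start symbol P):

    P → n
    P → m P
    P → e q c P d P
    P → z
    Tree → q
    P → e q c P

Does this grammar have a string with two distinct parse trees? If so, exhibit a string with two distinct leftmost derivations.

Ambiguous

Witness: e q c e q c n d n

Derivation 1: P ⇒ e q c P d P ⇒ e q c e q c P d P ⇒ e q c e q c n d P ⇒ e q c e q c n d n
Derivation 2: P ⇒ e q c P ⇒ e q c e q c P d P ⇒ e q c e q c n d P ⇒ e q c e q c n d n

Two distinct leftmost derivations for the same string.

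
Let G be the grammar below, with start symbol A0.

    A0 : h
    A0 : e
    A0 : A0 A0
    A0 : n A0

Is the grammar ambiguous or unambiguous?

Ambiguous

Witness: e e e

Derivation 1: A0 ⇒ A0 A0 ⇒ e A0 ⇒ e A0 A0 ⇒ e e A0 ⇒ e e e
Derivation 2: A0 ⇒ A0 A0 ⇒ A0 A0 A0 ⇒ e A0 A0 ⇒ e e A0 ⇒ e e e

Two distinct leftmost derivations for the same string.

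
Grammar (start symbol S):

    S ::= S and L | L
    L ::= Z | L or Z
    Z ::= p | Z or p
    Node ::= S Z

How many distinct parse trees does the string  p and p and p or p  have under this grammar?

Parse trees for p and p and p or p:
  [S [S [S [L [Z p]]] and [L [Z p]]] and [L [Z [Z p] or p]]]
  [S [S [S [L [Z p]]] and [L [Z p]]] and [L [L [Z p]] or [Z p]]]

2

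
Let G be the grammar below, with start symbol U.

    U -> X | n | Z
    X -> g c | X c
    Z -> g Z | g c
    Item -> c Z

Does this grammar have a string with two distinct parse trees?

Ambiguous

Witness: g c

Derivation 1: U ⇒ X ⇒ g c
Derivation 2: U ⇒ Z ⇒ g c

Two distinct leftmost derivations for the same string.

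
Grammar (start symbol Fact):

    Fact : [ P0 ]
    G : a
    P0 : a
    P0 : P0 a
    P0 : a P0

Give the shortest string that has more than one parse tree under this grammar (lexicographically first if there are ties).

length 3: no string has ≥2 trees
length 4: [ a a ] has 2 parse trees

Two derivations of [ a a ]:
  Fact ⇒ [ P0 ] ⇒ [ P0 a ] ⇒ [ a a ]
  Fact ⇒ [ P0 ] ⇒ [ a P0 ] ⇒ [ a a ]

[ a a ]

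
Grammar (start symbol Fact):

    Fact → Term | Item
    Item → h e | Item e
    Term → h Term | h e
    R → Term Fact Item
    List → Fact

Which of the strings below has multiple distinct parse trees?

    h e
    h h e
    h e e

h e

h e: 2 trees
h h e: 1 tree
h e e: 1 tree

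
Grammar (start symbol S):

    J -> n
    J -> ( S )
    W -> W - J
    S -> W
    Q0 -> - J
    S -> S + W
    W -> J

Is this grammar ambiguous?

Unambiguous

(Q0 is unreachable from S, so its rules don't affect L(S).) S → S + W | W  ;  W → W - J | J  — a left-associative chain with J at the bottom. Each string factors uniquely by precedence.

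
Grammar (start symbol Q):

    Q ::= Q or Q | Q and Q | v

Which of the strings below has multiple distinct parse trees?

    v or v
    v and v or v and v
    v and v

v or v: 1 tree
v and v or v and v: 5 trees
v and v: 1 tree

v and v or v and v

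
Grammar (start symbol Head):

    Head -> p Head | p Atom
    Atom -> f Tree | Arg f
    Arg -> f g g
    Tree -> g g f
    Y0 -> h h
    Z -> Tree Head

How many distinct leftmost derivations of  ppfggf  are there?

2

Parse trees for ppfggf:
  [Head p [Head p [Atom f [Tree g g f]]]]
  [Head p [Head p [Atom [Arg f g g] f]]]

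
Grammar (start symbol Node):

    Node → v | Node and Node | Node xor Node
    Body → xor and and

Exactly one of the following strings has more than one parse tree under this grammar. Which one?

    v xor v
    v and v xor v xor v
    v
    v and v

v and v xor v xor v

v xor v: 1 tree
v and v xor v xor v: 5 trees
v: 1 tree
v and v: 1 tree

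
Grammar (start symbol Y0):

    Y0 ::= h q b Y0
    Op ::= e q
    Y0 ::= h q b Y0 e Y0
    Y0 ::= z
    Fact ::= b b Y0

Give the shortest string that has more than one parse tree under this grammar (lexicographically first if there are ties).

length 1: no string has ≥2 trees
length 4: no string has ≥2 trees
length 6: no string has ≥2 trees
length 7: no string has ≥2 trees
length 9: h q b h q b z e z has 2 parse trees

Two derivations of h q b h q b z e z:
  Y0 ⇒ h q b Y0 ⇒ h q b h q b Y0 e Y0 ⇒ h q b h q b z e Y0 ⇒ h q b h q b z e z
  Y0 ⇒ h q b Y0 e Y0 ⇒ h q b h q b Y0 e Y0 ⇒ h q b h q b z e Y0 ⇒ h q b h q b z e z

h q b h q b z e z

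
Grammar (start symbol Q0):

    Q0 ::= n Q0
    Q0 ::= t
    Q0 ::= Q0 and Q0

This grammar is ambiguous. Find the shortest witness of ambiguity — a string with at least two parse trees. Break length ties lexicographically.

length 1: no string has ≥2 trees
length 2: no string has ≥2 trees
length 3: no string has ≥2 trees
length 4: n t and t has 2 parse trees

Two derivations of n t and t:
  Q0 ⇒ n Q0 ⇒ n Q0 and Q0 ⇒ n t and Q0 ⇒ n t and t
  Q0 ⇒ Q0 and Q0 ⇒ n Q0 and Q0 ⇒ n t and Q0 ⇒ n t and t

n t and t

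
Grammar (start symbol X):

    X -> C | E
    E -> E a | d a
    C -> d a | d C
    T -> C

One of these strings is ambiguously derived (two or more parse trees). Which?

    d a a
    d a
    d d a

d a

d a a: 1 tree
d a: 2 trees
d d a: 1 tree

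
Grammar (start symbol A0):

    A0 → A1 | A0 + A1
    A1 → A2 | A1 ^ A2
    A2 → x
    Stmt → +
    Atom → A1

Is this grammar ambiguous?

(Stmt, Atom are unreachable from A0, so their rules don't affect L(A0).) The grammar is stratified — A0 handles '+' (left-recursive), A1 handles '^', A2 atoms. Each operator has a fixed associativity and precedence level, so every string has one parse.

Unambiguous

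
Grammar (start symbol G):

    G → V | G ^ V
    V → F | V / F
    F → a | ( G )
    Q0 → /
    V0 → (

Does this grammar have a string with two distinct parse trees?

Only G, V, F are reachable from G; ignoring the rest: The grammar is stratified — G handles '^' (left-recursive), V handles '/', F atoms. Each operator has a fixed associativity and precedence level, so every string has one parse.

Unambiguous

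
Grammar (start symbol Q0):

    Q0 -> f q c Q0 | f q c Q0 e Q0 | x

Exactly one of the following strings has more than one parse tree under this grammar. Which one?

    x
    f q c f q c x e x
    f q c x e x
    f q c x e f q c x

x: 1 tree
f q c f q c x e x: 2 trees
f q c x e x: 1 tree
f q c x e f q c x: 1 tree

f q c f q c x e x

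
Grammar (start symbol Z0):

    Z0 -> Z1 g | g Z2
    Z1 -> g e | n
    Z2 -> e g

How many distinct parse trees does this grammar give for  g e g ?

Parse trees for g e g:
  [Z0 [Z1 g e] g]
  [Z0 g [Z2 e g]]

2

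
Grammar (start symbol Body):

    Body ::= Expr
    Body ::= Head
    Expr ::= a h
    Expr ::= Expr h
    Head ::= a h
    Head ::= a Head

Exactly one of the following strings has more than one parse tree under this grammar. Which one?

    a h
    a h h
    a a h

a h

a h: 2 trees
a h h: 1 tree
a a h: 1 tree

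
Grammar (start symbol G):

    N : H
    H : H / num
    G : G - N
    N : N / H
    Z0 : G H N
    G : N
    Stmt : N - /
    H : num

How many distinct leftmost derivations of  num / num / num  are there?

4

Parse trees for num / num / num:
  [G [N [H [H [H num] / num] / num]]]
  [G [N [N [H num]] / [H [H num] / num]]]
  [G [N [N [H [H num] / num]] / [H num]]]
  [G [N [N [N [H num]] / [H num]] / [H num]]]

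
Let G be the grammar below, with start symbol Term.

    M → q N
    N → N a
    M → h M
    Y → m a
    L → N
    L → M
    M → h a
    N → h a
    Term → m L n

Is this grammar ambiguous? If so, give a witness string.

Ambiguous

Witness: m h a n

Derivation 1: Term ⇒ m L n ⇒ m N n ⇒ m h a n
Derivation 2: Term ⇒ m L n ⇒ m M n ⇒ m h a n

Two distinct leftmost derivations for the same string.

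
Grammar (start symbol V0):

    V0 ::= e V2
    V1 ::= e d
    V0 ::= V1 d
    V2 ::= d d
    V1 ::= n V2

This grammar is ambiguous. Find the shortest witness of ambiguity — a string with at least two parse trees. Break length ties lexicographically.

length 3: e d d has 2 parse trees

Two derivations of e d d:
  V0 ⇒ e V2 ⇒ e d d
  V0 ⇒ V1 d ⇒ e d d

e d d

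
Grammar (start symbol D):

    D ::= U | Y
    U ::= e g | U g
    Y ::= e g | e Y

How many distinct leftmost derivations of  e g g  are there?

Parse trees for e g g:
  [D [U [U e g] g]]

1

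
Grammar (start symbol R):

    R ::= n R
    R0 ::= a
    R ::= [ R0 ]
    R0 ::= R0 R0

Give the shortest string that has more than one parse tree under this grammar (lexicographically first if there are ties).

[ a a a ]

length 3: no string has ≥2 trees
length 4: no string has ≥2 trees
length 5: [ a a a ] has 2 parse trees

Two derivations of [ a a a ]:
  R ⇒ [ R0 ] ⇒ [ R0 R0 ] ⇒ [ a R0 ] ⇒ [ a R0 R0 ] ⇒ [ a a R0 ] ⇒ [ a a a ]
  R ⇒ [ R0 ] ⇒ [ R0 R0 ] ⇒ [ R0 R0 R0 ] ⇒ [ a R0 R0 ] ⇒ [ a a R0 ] ⇒ [ a a a ]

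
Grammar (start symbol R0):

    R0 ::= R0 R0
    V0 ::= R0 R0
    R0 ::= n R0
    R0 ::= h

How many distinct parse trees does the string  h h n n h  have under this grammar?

Parse trees for h h n n h:
  [R0 [R0 h] [R0 [R0 h] [R0 n [R0 n [R0 h]]]]]
  [R0 [R0 [R0 h] [R0 h]] [R0 n [R0 n [R0 h]]]]

2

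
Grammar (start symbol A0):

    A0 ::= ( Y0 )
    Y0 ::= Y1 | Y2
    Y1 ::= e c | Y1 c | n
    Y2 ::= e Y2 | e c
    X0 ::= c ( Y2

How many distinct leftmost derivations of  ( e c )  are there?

Parse trees for ( e c ):
  [A0 ( [Y0 [Y1 e c]] )]
  [A0 ( [Y0 [Y2 e c]] )]

2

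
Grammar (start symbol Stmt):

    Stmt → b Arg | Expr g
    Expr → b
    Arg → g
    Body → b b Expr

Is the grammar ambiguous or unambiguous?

Witness: b g

Derivation 1: Stmt ⇒ b Arg ⇒ b g
Derivation 2: Stmt ⇒ Expr g ⇒ b g

Two distinct leftmost derivations for the same string.

Ambiguous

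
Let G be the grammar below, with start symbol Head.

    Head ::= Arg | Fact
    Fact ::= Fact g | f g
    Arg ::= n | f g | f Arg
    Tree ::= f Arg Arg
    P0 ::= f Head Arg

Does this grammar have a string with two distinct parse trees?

Witness: f g

Derivation 1: Head ⇒ Arg ⇒ f g
Derivation 2: Head ⇒ Fact ⇒ f g

Two distinct leftmost derivations for the same string.

Ambiguous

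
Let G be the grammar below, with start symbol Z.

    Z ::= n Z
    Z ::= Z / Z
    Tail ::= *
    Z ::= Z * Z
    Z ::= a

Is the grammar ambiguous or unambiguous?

Witness: n a * a

Derivation 1: Z ⇒ n Z ⇒ n Z * Z ⇒ n a * Z ⇒ n a * a
Derivation 2: Z ⇒ Z * Z ⇒ n Z * Z ⇒ n a * Z ⇒ n a * a

Two distinct leftmost derivations for the same string.

Ambiguous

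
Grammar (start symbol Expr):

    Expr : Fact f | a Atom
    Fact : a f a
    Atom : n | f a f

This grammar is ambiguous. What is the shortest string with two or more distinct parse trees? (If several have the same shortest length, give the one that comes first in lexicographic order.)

a f a f

length 2: no string has ≥2 trees
length 4: a f a f has 2 parse trees

Two derivations of a f a f:
  Expr ⇒ Fact f ⇒ a f a f
  Expr ⇒ a Atom ⇒ a f a f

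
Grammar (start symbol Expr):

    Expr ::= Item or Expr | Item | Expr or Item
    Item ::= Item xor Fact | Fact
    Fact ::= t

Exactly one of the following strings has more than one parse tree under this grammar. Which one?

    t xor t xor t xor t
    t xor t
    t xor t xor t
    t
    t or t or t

t or t or t

t xor t xor t xor t: 1 tree
t xor t: 1 tree
t xor t xor t: 1 tree
t: 1 tree
t or t or t: 4 trees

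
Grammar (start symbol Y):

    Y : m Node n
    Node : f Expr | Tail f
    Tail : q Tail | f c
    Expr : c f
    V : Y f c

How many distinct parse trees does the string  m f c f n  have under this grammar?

Parse trees for m f c f n:
  [Y m [Node f [Expr c f]] n]
  [Y m [Node [Tail f c] f] n]

2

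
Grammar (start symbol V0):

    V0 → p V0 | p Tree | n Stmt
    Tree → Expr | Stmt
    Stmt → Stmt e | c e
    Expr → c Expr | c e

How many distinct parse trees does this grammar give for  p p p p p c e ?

2

Parse trees for p p p p p c e:
  [V0 p [V0 p [V0 p [V0 p [V0 p [Tree [Expr c e]]]]]]]
  [V0 p [V0 p [V0 p [V0 p [V0 p [Tree [Stmt c e]]]]]]]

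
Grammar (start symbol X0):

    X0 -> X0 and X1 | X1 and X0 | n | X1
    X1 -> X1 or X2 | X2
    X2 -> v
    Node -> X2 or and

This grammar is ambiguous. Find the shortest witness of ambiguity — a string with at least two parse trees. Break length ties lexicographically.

v and v

length 1: no string has ≥2 trees
length 3: v and v has 2 parse trees

Two derivations of v and v:
  X0 ⇒ X0 and X1 ⇒ X1 and X1 ⇒ X2 and X1 ⇒ v and X1 ⇒ v and X2 ⇒ v and v
  X0 ⇒ X1 and X0 ⇒ X2 and X0 ⇒ v and X0 ⇒ v and X1 ⇒ v and X2 ⇒ v and v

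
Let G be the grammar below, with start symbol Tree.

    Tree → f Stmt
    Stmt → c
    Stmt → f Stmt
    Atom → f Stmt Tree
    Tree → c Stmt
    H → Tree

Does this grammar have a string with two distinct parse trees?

(H, Atom are unreachable from Tree, so their rules don't affect L(Tree).) The reachable rules are right-linear with at most one rule per (nonterminal, next-terminal) pair. Each input token forces the next rule, so parsing is deterministic.

Unambiguous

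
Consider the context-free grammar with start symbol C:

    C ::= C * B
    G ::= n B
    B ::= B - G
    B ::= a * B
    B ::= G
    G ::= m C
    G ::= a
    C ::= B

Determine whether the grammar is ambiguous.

Ambiguous

Witness: a * a

Derivation 1: C ⇒ C * B ⇒ B * B ⇒ G * B ⇒ a * B ⇒ a * G ⇒ a * a
Derivation 2: C ⇒ B ⇒ a * B ⇒ a * G ⇒ a * a

Two distinct leftmost derivations for the same string.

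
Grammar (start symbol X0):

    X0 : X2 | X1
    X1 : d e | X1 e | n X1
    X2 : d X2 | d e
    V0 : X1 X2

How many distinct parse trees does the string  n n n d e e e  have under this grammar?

10

Parse trees for n n n d e e e (showing first 6 of 10):
  [X0 [X1 [X1 [X1 n [X1 n [X1 n [X1 d e]]]] e] e]]
  [X0 [X1 [X1 n [X1 [X1 n [X1 n [X1 d e]]] e]] e]]
  [X0 [X1 [X1 n [X1 n [X1 [X1 n [X1 d e]] e]]] e]]
  [X0 [X1 [X1 n [X1 n [X1 n [X1 [X1 d e] e]]]] e]]
  [X0 [X1 n [X1 [X1 [X1 n [X1 n [X1 d e]]] e] e]]]
  [X0 [X1 n [X1 [X1 n [X1 [X1 n [X1 d e]] e]] e]]]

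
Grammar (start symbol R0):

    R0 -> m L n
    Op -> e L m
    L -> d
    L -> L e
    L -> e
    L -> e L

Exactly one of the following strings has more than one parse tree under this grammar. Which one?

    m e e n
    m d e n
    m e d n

m e e n

m e e n: 2 trees
m d e n: 1 tree
m e d n: 1 tree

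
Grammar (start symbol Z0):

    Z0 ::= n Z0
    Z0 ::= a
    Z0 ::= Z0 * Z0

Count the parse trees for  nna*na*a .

Parse trees for nna*na*a (showing first 6 of 12):
  [Z0 n [Z0 n [Z0 [Z0 a] * [Z0 n [Z0 [Z0 a] * [Z0 a]]]]]]
  [Z0 n [Z0 n [Z0 [Z0 a] * [Z0 [Z0 n [Z0 a]] * [Z0 a]]]]]
  [Z0 n [Z0 n [Z0 [Z0 [Z0 a] * [Z0 n [Z0 a]]] * [Z0 a]]]]
  [Z0 n [Z0 [Z0 n [Z0 a]] * [Z0 n [Z0 [Z0 a] * [Z0 a]]]]]
  [Z0 n [Z0 [Z0 n [Z0 a]] * [Z0 [Z0 n [Z0 a]] * [Z0 a]]]]
  [Z0 n [Z0 [Z0 n [Z0 [Z0 a] * [Z0 n [Z0 a]]]] * [Z0 a]]]

12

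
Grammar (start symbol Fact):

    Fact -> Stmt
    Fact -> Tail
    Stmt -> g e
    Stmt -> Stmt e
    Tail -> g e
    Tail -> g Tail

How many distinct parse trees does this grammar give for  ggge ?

Parse trees for ggge:
  [Fact [Tail g [Tail g [Tail g e]]]]

1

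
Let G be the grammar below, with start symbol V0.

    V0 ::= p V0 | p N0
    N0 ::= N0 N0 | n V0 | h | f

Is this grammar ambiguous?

Witness: p f f f

Derivation 1: V0 ⇒ p N0 ⇒ p N0 N0 ⇒ p N0 N0 N0 ⇒ p f N0 N0 ⇒ p f f N0 ⇒ p f f f
Derivation 2: V0 ⇒ p N0 ⇒ p N0 N0 ⇒ p f N0 ⇒ p f N0 N0 ⇒ p f f N0 ⇒ p f f f

Two distinct leftmost derivations for the same string.

Ambiguous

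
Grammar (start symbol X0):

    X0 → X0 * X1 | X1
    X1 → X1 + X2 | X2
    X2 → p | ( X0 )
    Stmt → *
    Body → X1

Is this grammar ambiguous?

Only X0, X1, X2 are reachable from X0; ignoring the rest: This is a standard precedence ladder (X0 over X1 over X2), with each level left-recursive on its own operator ('*' at X0, '+' at X1). That structure is LR(1), hence unambiguous.

Unambiguous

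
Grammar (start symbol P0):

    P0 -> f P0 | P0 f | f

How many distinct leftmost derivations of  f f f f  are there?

Parse trees for f f f f:
  [P0 f [P0 f [P0 f [P0 f]]]]
  [P0 f [P0 f [P0 [P0 f] f]]]
  [P0 f [P0 [P0 f [P0 f]] f]]
  [P0 f [P0 [P0 [P0 f] f] f]]
  [P0 [P0 f [P0 f [P0 f]]] f]
  [P0 [P0 f [P0 [P0 f] f]] f]
  [P0 [P0 [P0 f [P0 f]] f] f]
  [P0 [P0 [P0 [P0 f] f] f] f]

8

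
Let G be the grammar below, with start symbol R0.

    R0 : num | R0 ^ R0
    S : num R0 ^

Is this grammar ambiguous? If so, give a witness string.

Witness: num ^ num ^ num

Derivation 1: R0 ⇒ R0 ^ R0 ⇒ num ^ R0 ⇒ num ^ R0 ^ R0 ⇒ num ^ num ^ R0 ⇒ num ^ num ^ num
Derivation 2: R0 ⇒ R0 ^ R0 ⇒ R0 ^ R0 ^ R0 ⇒ num ^ R0 ^ R0 ⇒ num ^ num ^ R0 ⇒ num ^ num ^ num

Two distinct leftmost derivations for the same string.

Ambiguous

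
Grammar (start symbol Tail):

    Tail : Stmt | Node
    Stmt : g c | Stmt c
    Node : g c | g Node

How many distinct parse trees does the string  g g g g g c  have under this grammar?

1

Parse trees for g g g g g c:
  [Tail [Node g [Node g [Node g [Node g [Node g c]]]]]]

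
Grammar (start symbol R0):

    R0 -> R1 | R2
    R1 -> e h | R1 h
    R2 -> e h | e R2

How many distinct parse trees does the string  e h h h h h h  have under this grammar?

1

Parse trees for e h h h h h h:
  [R0 [R1 [R1 [R1 [R1 [R1 [R1 e h] h] h] h] h] h]]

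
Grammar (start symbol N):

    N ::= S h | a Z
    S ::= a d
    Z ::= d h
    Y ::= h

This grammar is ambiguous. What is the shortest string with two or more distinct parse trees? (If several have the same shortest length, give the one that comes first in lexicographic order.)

length 3: a d h has 2 parse trees

Two derivations of a d h:
  N ⇒ S h ⇒ a d h
  N ⇒ a Z ⇒ a d h

a d h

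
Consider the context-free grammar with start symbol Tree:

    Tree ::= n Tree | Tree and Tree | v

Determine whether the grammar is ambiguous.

Ambiguous

Witness: n v and v

Derivation 1: Tree ⇒ n Tree ⇒ n Tree and Tree ⇒ n v and Tree ⇒ n v and v
Derivation 2: Tree ⇒ Tree and Tree ⇒ n Tree and Tree ⇒ n v and Tree ⇒ n v and v

Two distinct leftmost derivations for the same string.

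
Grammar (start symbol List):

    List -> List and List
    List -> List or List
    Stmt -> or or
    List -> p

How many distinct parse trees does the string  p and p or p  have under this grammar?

2

Parse trees for p and p or p:
  [List [List p] and [List [List p] or [List p]]]
  [List [List [List p] and [List p]] or [List p]]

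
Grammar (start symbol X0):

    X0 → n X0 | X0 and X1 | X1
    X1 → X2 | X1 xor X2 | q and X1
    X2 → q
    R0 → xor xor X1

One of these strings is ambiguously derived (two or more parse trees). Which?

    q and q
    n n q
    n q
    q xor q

q and q

q and q: 2 trees
n n q: 1 tree
n q: 1 tree
q xor q: 1 tree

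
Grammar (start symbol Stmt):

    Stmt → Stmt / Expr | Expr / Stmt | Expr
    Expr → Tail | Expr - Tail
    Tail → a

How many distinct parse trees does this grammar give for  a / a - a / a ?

4

Parse trees for a / a - a / a:
  [Stmt [Stmt [Stmt [Expr [Tail a]]] / [Expr [Expr [Tail a]] - [Tail a]]] / [Expr [Tail a]]]
  [Stmt [Stmt [Expr [Tail a]] / [Stmt [Expr [Expr [Tail a]] - [Tail a]]]] / [Expr [Tail a]]]
  [Stmt [Expr [Tail a]] / [Stmt [Stmt [Expr [Expr [Tail a]] - [Tail a]]] / [Expr [Tail a]]]]
  [Stmt [Expr [Tail a]] / [Stmt [Expr [Expr [Tail a]] - [Tail a]] / [Stmt [Expr [Tail a]]]]]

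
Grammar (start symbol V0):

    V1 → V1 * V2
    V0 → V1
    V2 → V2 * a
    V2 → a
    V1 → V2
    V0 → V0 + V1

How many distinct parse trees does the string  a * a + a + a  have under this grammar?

Parse trees for a * a + a + a:
  [V0 [V0 [V0 [V1 [V1 [V2 a]] * [V2 a]]] + [V1 [V2 a]]] + [V1 [V2 a]]]
  [V0 [V0 [V0 [V1 [V2 [V2 a] * a]]] + [V1 [V2 a]]] + [V1 [V2 a]]]

2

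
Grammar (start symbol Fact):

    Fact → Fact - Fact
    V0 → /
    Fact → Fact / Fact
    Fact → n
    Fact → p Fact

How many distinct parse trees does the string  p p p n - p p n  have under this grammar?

4

Parse trees for p p p n - p p n:
  [Fact [Fact p [Fact p [Fact p [Fact n]]]] - [Fact p [Fact p [Fact n]]]]
  [Fact p [Fact [Fact p [Fact p [Fact n]]] - [Fact p [Fact p [Fact n]]]]]
  [Fact p [Fact p [Fact [Fact p [Fact n]] - [Fact p [Fact p [Fact n]]]]]]
  [Fact p [Fact p [Fact p [Fact [Fact n] - [Fact p [Fact p [Fact n]]]]]]]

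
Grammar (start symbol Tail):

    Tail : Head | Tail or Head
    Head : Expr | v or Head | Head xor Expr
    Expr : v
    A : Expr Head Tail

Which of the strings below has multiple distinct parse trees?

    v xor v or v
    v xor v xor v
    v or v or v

v or v or v

v xor v or v: 1 tree
v xor v xor v: 1 tree
v or v or v: 4 trees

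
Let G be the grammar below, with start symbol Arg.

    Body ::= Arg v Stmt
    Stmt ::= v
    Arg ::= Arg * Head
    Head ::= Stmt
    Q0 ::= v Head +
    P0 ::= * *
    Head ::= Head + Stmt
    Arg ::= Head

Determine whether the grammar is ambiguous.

Only Arg, Head, Stmt are reachable from Arg; ignoring the rest: This is a standard precedence ladder (Arg over Head over Stmt), with each level left-recursive on its own operator ('*' at Arg, '+' at Head). That structure is LR(1), hence unambiguous.

Unambiguous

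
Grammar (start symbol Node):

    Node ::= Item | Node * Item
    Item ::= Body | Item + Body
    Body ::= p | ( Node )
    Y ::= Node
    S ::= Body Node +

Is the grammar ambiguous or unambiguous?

Unambiguous

(Y, S are unreachable from Node, so their rules don't affect L(Node).) Node → Node * Item | Item  ;  Item → Item + Body | Body  — a left-associative chain with Body at the bottom. Each string factors uniquely by precedence.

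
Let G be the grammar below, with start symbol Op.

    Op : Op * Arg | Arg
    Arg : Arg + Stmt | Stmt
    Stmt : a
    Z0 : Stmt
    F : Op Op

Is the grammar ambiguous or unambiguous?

(Z0, F are unreachable from Op, so their rules don't affect L(Op).) The grammar is stratified — Op handles '*' (left-recursive), Arg handles '+', Stmt atoms. Each operator has a fixed associativity and precedence level, so every string has one parse.

Unambiguous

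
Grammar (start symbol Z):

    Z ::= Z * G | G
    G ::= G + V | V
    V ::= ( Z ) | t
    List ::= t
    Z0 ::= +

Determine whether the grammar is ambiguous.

Unambiguous

Only Z, G, V are reachable from Z; ignoring the rest: Z → Z * G | G  ;  G → G + V | V  — a left-associative chain with V at the bottom. Each string factors uniquely by precedence.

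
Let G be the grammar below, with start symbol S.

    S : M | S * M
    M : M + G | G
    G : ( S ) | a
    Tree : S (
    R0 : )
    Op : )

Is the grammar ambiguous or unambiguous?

Unambiguous

Only S, M, G are reachable from S; ignoring the rest: The grammar is stratified — S handles '*' (left-recursive), M handles '+', G atoms. Each operator has a fixed associativity and precedence level, so every string has one parse.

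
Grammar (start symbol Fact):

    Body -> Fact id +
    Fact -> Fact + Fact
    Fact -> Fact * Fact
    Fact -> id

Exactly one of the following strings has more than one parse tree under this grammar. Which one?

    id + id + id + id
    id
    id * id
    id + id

id + id + id + id

id + id + id + id: 5 trees
id: 1 tree
id * id: 1 tree
id + id: 1 tree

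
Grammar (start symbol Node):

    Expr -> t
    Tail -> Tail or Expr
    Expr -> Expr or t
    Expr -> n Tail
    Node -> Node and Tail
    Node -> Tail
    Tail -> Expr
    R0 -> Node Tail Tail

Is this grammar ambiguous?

Ambiguous

Witness: t or t

Derivation 1: Node ⇒ Tail ⇒ Tail or Expr ⇒ Expr or Expr ⇒ t or Expr ⇒ t or t
Derivation 2: Node ⇒ Tail ⇒ Expr ⇒ Expr or t ⇒ t or t

Two distinct leftmost derivations for the same string.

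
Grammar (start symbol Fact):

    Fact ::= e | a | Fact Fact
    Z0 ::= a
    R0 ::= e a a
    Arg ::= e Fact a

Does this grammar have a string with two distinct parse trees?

Witness: a a a

Derivation 1: Fact ⇒ Fact Fact ⇒ a Fact ⇒ a Fact Fact ⇒ a a Fact ⇒ a a a
Derivation 2: Fact ⇒ Fact Fact ⇒ Fact Fact Fact ⇒ a Fact Fact ⇒ a a Fact ⇒ a a a

Two distinct leftmost derivations for the same string.

Ambiguous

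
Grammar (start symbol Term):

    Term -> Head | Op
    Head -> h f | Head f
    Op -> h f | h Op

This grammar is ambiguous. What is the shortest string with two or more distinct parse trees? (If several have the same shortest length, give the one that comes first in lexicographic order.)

length 2: h f has 2 parse trees

Two derivations of h f:
  Term ⇒ Head ⇒ h f
  Term ⇒ Op ⇒ h f

h f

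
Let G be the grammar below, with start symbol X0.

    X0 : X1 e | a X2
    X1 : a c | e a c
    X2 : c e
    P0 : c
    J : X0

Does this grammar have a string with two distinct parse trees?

Witness: a c e

Derivation 1: X0 ⇒ X1 e ⇒ a c e
Derivation 2: X0 ⇒ a X2 ⇒ a c e

Two distinct leftmost derivations for the same string.

Ambiguous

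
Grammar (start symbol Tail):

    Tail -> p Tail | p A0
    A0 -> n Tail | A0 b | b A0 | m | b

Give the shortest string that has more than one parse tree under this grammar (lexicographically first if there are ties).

length 2: no string has ≥2 trees
length 3: p b b has 2 parse trees

Two derivations of p b b:
  Tail ⇒ p A0 ⇒ p A0 b ⇒ p b b
  Tail ⇒ p A0 ⇒ p b A0 ⇒ p b b

p b b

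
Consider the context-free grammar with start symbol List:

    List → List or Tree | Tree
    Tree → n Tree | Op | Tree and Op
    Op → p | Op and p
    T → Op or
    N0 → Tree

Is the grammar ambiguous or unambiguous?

Witness: p and p

Derivation 1: List ⇒ Tree ⇒ Op ⇒ Op and p ⇒ p and p
Derivation 2: List ⇒ Tree ⇒ Tree and Op ⇒ Op and Op ⇒ p and Op ⇒ p and p

Two distinct leftmost derivations for the same string.

Ambiguous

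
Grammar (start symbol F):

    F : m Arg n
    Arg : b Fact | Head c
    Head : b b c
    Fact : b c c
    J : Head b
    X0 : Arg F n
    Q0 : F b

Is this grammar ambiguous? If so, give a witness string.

Witness: m b b c c n

Derivation 1: F ⇒ m Arg n ⇒ m b Fact n ⇒ m b b c c n
Derivation 2: F ⇒ m Arg n ⇒ m Head c n ⇒ m b b c c n

Two distinct leftmost derivations for the same string.

Ambiguous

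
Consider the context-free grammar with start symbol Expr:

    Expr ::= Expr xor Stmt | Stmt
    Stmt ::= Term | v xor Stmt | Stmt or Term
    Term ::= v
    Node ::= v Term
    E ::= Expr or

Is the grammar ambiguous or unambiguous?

Witness: v xor v

Derivation 1: Expr ⇒ Expr xor Stmt ⇒ Stmt xor Stmt ⇒ Term xor Stmt ⇒ v xor Stmt ⇒ v xor Term ⇒ v xor v
Derivation 2: Expr ⇒ Stmt ⇒ v xor Stmt ⇒ v xor Term ⇒ v xor v

Two distinct leftmost derivations for the same string.

Ambiguous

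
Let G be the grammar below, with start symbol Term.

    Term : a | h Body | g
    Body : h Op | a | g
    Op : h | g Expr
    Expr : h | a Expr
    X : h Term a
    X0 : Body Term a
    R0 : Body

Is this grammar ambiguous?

(X, X0, R0 are unreachable from Term, so their rules don't affect L(Term).) Restricted to the reachable nonterminals, every rule has the form A → t or A → t B, and no two rules for the same A share a first terminal. The grammar encodes a DFA — one run per string.

Unambiguous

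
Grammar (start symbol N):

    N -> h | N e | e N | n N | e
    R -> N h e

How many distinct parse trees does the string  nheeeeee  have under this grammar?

7

Parse trees for nheeeeee:
  [N [N [N [N [N [N [N n [N h]] e] e] e] e] e] e]
  [N [N [N [N [N [N n [N [N h] e]] e] e] e] e] e]
  [N [N [N [N [N n [N [N [N h] e] e]] e] e] e] e]
  [N [N [N [N n [N [N [N [N h] e] e] e]] e] e] e]
  [N [N [N n [N [N [N [N [N h] e] e] e] e]] e] e]
  [N [N n [N [N [N [N [N [N h] e] e] e] e] e]] e]
  [N n [N [N [N [N [N [N [N h] e] e] e] e] e] e]]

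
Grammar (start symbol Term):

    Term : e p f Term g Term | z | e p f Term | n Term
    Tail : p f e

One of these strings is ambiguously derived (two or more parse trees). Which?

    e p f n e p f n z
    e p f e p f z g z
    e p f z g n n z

e p f n e p f n z: 1 tree
e p f e p f z g z: 2 trees
e p f z g n n z: 1 tree

e p f e p f z g z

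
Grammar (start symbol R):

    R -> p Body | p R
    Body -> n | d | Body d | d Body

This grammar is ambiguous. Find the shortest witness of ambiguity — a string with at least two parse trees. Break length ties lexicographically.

p d d

length 2: no string has ≥2 trees
length 3: p d d has 2 parse trees

Two derivations of p d d:
  R ⇒ p Body ⇒ p Body d ⇒ p d d
  R ⇒ p Body ⇒ p d Body ⇒ p d d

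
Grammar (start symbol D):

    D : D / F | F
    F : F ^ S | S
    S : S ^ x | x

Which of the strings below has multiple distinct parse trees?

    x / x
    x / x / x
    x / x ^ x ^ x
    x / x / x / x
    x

x / x: 1 tree
x / x / x: 1 tree
x / x ^ x ^ x: 4 trees
x / x / x / x: 1 tree
x: 1 tree

x / x ^ x ^ x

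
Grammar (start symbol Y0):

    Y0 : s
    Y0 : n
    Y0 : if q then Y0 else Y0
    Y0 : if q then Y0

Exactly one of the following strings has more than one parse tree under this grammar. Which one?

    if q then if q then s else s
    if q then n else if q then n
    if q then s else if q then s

if q then if q then s else s

if q then if q then s else s: 2 trees
if q then n else if q then n: 1 tree
if q then s else if q then s: 1 tree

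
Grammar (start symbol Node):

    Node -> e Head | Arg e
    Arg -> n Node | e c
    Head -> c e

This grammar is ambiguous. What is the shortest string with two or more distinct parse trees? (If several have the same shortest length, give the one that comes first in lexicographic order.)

length 3: e c e has 2 parse trees

Two derivations of e c e:
  Node ⇒ e Head ⇒ e c e
  Node ⇒ Arg e ⇒ e c e

e c e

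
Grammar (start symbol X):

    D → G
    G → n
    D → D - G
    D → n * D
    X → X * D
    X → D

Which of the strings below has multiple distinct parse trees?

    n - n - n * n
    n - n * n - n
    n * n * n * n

n * n * n * n

n - n - n * n: 1 tree
n - n * n - n: 1 tree
n * n * n * n: 8 trees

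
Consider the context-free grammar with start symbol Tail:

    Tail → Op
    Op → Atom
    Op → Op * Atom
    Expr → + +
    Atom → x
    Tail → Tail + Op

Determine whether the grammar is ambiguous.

Unambiguous

Only Tail, Op, Atom are reachable from Tail; ignoring the rest: Tail → Tail + Op | Op  ;  Op → Op * Atom | Atom  — a left-associative chain with Atom at the bottom. Each string factors uniquely by precedence.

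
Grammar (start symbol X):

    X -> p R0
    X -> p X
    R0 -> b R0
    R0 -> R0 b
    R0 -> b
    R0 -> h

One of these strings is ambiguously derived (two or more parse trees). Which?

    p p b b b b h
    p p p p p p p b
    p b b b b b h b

p p b b b b h: 1 tree
p p p p p p p b: 1 tree
p b b b b b h b: 6 trees

p b b b b b h b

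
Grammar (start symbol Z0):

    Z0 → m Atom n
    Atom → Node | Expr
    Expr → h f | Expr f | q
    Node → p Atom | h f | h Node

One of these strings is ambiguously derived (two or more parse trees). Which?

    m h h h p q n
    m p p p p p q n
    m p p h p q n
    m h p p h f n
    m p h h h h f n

m h p p h f n

m h h h p q n: 1 tree
m p p p p p q n: 1 tree
m p p h p q n: 1 tree
m h p p h f n: 2 trees
m p h h h h f n: 1 tree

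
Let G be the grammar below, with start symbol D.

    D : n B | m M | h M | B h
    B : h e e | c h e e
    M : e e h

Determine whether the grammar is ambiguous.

Ambiguous

Witness: h e e h

Derivation 1: D ⇒ h M ⇒ h e e h
Derivation 2: D ⇒ B h ⇒ h e e h

Two distinct leftmost derivations for the same string.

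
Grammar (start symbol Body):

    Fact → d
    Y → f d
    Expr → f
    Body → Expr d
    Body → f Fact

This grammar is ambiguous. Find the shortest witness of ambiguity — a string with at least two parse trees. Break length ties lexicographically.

length 2: f d has 2 parse trees

Two derivations of f d:
  Body ⇒ Expr d ⇒ f d
  Body ⇒ f Fact ⇒ f d

f d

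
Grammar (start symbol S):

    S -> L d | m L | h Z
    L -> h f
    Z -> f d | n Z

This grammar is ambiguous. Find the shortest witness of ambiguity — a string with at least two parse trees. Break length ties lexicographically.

length 3: h f d has 2 parse trees

Two derivations of h f d:
  S ⇒ L d ⇒ h f d
  S ⇒ h Z ⇒ h f d

h f d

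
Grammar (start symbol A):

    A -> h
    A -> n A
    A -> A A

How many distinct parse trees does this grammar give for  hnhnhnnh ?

12

Parse trees for hnhnhnnh (showing first 6 of 12):
  [A [A h] [A n [A [A h] [A n [A [A h] [A n [A n [A h]]]]]]]]
  [A [A h] [A n [A [A h] [A [A n [A h]] [A n [A n [A h]]]]]]]
  [A [A h] [A n [A [A [A h] [A n [A h]]] [A n [A n [A h]]]]]]
  [A [A h] [A [A n [A h]] [A n [A [A h] [A n [A n [A h]]]]]]]
  [A [A h] [A [A n [A h]] [A [A n [A h]] [A n [A n [A h]]]]]]
  [A [A h] [A [A n [A [A h] [A n [A h]]]] [A n [A n [A h]]]]]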